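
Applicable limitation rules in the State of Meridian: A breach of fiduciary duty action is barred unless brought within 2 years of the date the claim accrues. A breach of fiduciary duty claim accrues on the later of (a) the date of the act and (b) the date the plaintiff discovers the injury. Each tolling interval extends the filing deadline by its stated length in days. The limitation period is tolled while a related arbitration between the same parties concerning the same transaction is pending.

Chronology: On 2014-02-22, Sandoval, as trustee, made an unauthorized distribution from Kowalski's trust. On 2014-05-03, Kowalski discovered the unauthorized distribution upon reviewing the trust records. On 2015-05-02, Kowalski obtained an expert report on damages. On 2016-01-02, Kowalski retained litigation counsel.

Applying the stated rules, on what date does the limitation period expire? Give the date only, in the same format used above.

2016-05-03

Taking the later of the act (2014-02-22) and discovery (2014-05-03), the claim accrued on 2014-05-03.
The untolled deadline — 2 years after 2014-05-03 — is 2016-05-03.
None of the other events listed affects the running of the period under the stated rules.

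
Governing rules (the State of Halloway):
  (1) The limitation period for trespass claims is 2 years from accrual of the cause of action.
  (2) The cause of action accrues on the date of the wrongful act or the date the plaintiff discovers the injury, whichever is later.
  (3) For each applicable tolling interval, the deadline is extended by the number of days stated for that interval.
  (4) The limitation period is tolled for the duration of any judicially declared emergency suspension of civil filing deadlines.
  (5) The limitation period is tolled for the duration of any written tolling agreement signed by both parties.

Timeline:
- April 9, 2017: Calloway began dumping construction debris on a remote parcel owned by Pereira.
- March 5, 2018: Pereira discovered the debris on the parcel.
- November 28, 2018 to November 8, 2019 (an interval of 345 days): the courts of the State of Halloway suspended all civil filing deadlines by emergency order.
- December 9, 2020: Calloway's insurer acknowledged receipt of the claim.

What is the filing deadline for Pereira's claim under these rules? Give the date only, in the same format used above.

The claim accrued on March 5, 2018 — the later of the April 9, 2017 act and the March 5, 2018 discovery.
Adding the 2 years base period to March 5, 2018 gives a deadline of March 5, 2020, before any tolling.
Because the emergency suspension of filing deadlines ran from November 28, 2018 to November 8, 2019, the deadline is extended by 345 days to February 13, 2021.
None of the other events listed affects the running of the period under the stated rules.

February 13, 2021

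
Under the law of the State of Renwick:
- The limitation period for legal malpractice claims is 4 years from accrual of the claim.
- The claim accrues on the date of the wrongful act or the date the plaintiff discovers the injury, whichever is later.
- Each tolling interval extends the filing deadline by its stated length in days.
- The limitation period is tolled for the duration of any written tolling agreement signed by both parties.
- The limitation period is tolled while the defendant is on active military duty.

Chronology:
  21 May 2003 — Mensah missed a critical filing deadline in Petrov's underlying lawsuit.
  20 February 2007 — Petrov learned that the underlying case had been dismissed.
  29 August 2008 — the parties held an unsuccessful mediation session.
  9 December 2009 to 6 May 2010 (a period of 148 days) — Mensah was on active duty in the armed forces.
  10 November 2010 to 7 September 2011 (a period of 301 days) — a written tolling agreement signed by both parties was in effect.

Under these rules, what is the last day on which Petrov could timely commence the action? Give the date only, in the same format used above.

The claim accrued on 20 February 2007 — the later of the 21 May 2003 act and the 20 February 2007 discovery.
The untolled deadline — 4 years after 20 February 2007 — is 20 February 2011.
Because the defendant's active military service ran from 9 December 2009 to 6 May 2010, the deadline is extended by 148 days to 18 July 2011.
The period was tolled for 301 days by the written tolling agreement (10 November 2010 to 7 September 2011), pushing the deadline to 14 May 2012.
Nothing else in the chronology tolls or restarts the period.

14 May 2012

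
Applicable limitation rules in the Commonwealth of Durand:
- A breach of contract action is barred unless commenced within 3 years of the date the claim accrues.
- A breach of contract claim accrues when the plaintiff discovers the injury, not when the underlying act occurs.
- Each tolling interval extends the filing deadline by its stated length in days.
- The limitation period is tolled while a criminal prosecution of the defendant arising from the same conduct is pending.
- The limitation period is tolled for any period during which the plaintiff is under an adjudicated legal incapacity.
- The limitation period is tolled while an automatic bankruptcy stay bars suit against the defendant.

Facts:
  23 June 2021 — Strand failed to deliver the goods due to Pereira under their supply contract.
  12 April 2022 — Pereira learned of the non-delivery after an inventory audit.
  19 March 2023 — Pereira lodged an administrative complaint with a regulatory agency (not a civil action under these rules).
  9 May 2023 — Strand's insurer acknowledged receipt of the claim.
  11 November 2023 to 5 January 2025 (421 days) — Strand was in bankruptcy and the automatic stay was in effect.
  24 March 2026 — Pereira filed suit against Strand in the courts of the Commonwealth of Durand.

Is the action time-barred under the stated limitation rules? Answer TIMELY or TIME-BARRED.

TIMELY

Under the discovery rule, the claim accrued on 12 April 2022, when Pereira discovered the injury — not on the 23 June 2021 date of the underlying act.
Adding the 3 years base period to 12 April 2022 gives a deadline of 12 April 2025, before any tolling.
Because the automatic bankruptcy stay ran from 11 November 2023 to 5 January 2025, the deadline is extended by 421 days to 7 June 2026.
Nothing else in the chronology tolls or restarts the period.
Filing on 24 March 2026 beat the 7 June 2026 deadline — the action is timely.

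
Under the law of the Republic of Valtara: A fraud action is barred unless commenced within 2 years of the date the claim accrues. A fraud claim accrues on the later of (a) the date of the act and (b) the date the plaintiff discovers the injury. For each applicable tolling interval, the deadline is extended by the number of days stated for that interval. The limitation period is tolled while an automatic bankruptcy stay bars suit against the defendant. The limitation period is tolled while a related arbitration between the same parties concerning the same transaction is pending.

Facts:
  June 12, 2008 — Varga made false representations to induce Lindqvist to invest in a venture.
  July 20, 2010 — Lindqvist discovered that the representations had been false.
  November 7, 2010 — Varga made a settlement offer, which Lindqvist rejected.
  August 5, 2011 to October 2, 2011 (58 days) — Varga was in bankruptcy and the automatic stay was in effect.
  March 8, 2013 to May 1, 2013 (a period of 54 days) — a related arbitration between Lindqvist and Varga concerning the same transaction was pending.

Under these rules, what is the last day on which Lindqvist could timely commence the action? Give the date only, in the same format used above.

Taking the later of the act (June 12, 2008) and discovery (July 20, 2010), the claim accrued on July 20, 2010.
Adding the 2 years base period to July 20, 2010 gives a deadline of July 20, 2012, before any tolling.
The period was tolled for 58 days by the automatic bankruptcy stay (August 5, 2011 to October 2, 2011), pushing the deadline to September 16, 2012.
The pending related arbitration from March 8, 2013 to May 1, 2013 began after the period had already run on September 16, 2012, so it has no tolling effect.
None of the other events listed affects the running of the period under the stated rules.

September 16, 2012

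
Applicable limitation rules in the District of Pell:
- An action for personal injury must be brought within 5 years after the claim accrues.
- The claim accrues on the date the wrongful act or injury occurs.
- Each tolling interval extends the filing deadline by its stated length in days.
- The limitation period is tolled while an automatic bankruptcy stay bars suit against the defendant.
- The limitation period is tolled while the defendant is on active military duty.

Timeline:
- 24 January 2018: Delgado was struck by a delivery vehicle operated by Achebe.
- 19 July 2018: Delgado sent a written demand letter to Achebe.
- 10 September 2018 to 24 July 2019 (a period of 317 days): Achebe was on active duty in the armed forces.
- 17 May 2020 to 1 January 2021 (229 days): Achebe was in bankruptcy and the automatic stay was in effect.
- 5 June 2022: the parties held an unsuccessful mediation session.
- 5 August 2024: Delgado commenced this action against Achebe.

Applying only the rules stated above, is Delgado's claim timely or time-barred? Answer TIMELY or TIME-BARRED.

The claim accrued on 24 January 2018, when the wrongful act occurred.
5 years from 24 January 2018 is 24 January 2023.
The defendant's active military service from 10 September 2018 to 24 July 2019 tolled the period for 317 days, extending the deadline to 7 December 2023.
The period was tolled for 229 days by the automatic bankruptcy stay (17 May 2020 to 1 January 2021), pushing the deadline to 23 July 2024.
Nothing else in the chronology tolls or restarts the period.
Filing on 5 August 2024 missed the 23 July 2024 deadline — the action is time-barred.

TIME-BARRED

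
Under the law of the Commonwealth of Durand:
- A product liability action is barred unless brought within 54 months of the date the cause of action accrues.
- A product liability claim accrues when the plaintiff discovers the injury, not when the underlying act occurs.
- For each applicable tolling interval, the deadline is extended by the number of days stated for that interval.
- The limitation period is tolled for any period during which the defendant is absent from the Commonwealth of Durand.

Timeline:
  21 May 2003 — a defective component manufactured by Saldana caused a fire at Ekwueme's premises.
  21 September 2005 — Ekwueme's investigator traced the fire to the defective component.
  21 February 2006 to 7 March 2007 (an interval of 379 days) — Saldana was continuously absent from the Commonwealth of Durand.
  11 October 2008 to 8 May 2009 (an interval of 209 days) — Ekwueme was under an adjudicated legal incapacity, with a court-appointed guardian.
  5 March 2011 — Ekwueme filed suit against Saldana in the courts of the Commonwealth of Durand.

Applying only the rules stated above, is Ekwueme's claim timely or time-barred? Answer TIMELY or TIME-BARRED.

TIMELY

The claim did not accrue until Ekwueme discovered the injury on 21 September 2005; the 21 May 2003 act date does not start the clock under the stated rule.
54 months from 21 September 2005 is 21 March 2010.
The defendant's absence from the jurisdiction from 21 February 2006 to 7 March 2007 tolled the period for 379 days, extending the deadline to 4 April 2011.
The plaintiff's legal incapacity from 11 October 2008 to 8 May 2009 does not toll the period, because no stated rule makes the plaintiff's incapacity a tolling event.
Filing on 5 March 2011 beat the 4 April 2011 deadline — the action is timely.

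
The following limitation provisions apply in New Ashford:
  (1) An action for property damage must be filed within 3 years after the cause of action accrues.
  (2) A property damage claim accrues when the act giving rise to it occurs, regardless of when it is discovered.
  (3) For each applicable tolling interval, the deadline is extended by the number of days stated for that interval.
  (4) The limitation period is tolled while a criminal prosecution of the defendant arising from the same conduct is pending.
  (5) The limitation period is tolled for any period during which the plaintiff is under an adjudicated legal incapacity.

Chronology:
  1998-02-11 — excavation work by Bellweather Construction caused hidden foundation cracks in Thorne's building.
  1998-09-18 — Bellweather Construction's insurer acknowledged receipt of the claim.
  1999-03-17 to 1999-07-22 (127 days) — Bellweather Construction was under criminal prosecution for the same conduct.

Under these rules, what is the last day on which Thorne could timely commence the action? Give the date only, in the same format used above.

2001-06-18

The claim accrued on 1998-02-11, when the wrongful act occurred.
3 years from 1998-02-11 is 2001-02-11.
Because the pending criminal prosecution ran from 1999-03-17 to 1999-07-22, the deadline is extended by 127 days to 2001-06-18.
The other events in the timeline have no effect on the limitation period under the stated rules.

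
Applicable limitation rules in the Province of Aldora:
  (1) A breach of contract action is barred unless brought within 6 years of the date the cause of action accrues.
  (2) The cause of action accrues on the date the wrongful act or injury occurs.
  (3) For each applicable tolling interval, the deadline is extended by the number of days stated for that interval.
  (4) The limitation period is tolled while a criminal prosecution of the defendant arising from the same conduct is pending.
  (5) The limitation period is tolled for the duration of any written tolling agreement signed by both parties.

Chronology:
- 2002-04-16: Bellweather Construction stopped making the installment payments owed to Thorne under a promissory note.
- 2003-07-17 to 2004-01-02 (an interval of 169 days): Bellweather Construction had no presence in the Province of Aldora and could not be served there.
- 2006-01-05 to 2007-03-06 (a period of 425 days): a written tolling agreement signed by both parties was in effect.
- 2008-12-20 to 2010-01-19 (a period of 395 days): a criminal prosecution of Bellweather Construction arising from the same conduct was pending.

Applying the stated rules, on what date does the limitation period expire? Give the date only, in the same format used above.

The claim accrued on 2002-04-16, when the wrongful act occurred.
6 years from 2002-04-16 is 2008-04-16.
The period was tolled for 425 days by the written tolling agreement (2006-01-05 to 2007-03-06), pushing the deadline to 2009-06-15.
The period was tolled for 395 days by the pending criminal prosecution (2008-12-20 to 2010-01-19), pushing the deadline to 2010-07-15.
Although the defendant's absence ran from 2003-07-17 to 2004-01-02, the stated rules do not make that a tolling event, so it is disregarded.

2010-07-15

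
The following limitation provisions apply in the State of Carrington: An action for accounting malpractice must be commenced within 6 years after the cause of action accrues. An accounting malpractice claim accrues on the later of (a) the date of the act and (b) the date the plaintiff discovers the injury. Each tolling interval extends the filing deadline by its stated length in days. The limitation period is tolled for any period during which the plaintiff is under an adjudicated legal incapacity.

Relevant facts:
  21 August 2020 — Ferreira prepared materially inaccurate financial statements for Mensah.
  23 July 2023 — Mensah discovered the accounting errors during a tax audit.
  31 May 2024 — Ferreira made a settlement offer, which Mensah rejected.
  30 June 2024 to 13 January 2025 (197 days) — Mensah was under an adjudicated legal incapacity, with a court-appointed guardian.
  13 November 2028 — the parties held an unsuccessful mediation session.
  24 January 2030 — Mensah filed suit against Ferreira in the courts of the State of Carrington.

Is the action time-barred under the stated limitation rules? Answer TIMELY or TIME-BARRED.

TIMELY

The claim accrued on 23 July 2023 — the later of the 21 August 2020 act and the 23 July 2023 discovery.
Adding the 6 years base period to 23 July 2023 gives a deadline of 23 July 2029, before any tolling.
Because the plaintiff's legal incapacity ran from 30 June 2024 to 13 January 2025, the deadline is extended by 197 days to 5 February 2030.
The other events in the timeline have no effect on the limitation period under the stated rules.
Filing on 24 January 2030 beat the 5 February 2030 deadline — the action is timely.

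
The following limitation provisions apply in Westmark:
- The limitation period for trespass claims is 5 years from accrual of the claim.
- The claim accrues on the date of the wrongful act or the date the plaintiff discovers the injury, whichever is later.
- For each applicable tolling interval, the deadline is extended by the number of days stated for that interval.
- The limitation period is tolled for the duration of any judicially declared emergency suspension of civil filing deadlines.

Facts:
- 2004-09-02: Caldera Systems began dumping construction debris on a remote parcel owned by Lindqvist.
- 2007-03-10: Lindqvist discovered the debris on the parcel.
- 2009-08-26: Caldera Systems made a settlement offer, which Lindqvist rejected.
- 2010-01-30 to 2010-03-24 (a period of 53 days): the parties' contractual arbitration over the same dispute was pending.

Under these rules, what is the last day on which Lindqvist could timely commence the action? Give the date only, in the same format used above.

The claim accrued on 2007-03-10 — the later of the 2004-09-02 act and the 2007-03-10 discovery.
5 years from 2007-03-10 is 2012-03-10.
Although a pending arbitration ran from 2010-01-30 to 2010-03-24, the stated rules do not make that a tolling event, so it is disregarded.
None of the other events listed affects the running of the period under the stated rules.

2012-03-10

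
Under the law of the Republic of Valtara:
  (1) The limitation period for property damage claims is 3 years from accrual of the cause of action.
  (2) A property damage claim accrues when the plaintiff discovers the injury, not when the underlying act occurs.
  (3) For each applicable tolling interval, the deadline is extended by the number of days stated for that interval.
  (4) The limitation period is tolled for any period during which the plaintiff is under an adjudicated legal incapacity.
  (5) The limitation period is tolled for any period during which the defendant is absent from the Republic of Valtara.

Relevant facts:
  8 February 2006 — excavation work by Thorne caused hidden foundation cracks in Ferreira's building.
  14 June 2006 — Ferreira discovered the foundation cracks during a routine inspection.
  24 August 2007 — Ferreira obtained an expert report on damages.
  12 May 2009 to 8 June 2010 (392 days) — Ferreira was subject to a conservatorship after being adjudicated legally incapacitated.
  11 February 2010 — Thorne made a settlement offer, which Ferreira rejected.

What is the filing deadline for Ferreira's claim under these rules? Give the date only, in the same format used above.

11 July 2010

Under the discovery rule, the claim accrued on 14 June 2006, when Ferreira discovered the injury — not on the 8 February 2006 date of the underlying act.
3 years from 14 June 2006 is 14 June 2009.
The plaintiff's legal incapacity from 12 May 2009 to 8 June 2010 tolled the period for 392 days, extending the deadline to 11 July 2010.
None of the other events listed affects the running of the period under the stated rules.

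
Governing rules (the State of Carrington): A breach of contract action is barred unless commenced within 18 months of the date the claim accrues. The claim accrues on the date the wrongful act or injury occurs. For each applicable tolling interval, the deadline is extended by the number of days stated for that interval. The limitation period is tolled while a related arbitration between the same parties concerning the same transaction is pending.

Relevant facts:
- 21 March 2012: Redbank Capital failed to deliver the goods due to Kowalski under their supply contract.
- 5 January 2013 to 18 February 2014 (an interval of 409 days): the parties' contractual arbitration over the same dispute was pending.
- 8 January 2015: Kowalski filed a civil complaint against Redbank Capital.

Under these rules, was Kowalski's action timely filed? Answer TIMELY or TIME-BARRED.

The claim accrued on 21 March 2012, the date of the act.
Adding the 18 months base period to 21 March 2012 gives a deadline of 21 September 2013, before any tolling.
Because the pending related arbitration ran from 5 January 2013 to 18 February 2014, the deadline is extended by 409 days to 4 November 2014.
The 8 January 2015 filing falls after the 4 November 2014 deadline; the claim is time-barred.

TIME-BARRED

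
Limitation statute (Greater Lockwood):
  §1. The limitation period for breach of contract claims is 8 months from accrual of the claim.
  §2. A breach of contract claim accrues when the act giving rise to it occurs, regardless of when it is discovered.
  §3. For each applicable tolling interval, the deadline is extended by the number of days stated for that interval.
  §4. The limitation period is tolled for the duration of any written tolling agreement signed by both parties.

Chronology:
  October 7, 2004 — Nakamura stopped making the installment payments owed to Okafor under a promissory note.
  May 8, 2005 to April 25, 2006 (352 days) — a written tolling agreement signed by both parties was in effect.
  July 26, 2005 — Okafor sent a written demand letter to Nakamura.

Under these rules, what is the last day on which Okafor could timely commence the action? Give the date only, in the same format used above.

May 25, 2006

The claim accrued on October 7, 2004, when the wrongful act occurred.
Adding the 8 months base period to October 7, 2004 gives a deadline of June 7, 2005, before any tolling.
Because the written tolling agreement ran from May 8, 2005 to April 25, 2006, the deadline is extended by 352 days to May 25, 2006.
The other events in the timeline have no effect on the limitation period under the stated rules.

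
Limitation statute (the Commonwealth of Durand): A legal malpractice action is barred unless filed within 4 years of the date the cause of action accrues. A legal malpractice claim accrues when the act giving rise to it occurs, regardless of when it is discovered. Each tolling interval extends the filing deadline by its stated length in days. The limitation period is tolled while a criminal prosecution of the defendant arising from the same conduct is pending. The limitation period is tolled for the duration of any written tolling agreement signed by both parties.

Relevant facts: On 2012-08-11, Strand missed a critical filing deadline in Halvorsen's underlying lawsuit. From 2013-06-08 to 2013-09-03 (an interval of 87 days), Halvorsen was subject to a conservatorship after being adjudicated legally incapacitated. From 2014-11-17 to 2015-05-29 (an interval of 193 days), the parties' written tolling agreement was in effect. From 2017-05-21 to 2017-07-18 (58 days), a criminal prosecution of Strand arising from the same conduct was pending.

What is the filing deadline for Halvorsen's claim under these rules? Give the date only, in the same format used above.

The cause of action accrued on 2012-08-11, the date of the act.
Adding the 4 years base period to 2012-08-11 gives a deadline of 2016-08-11, before any tolling.
The written tolling agreement from 2014-11-17 to 2015-05-29 tolled the period for 193 days, extending the deadline to 2017-02-20.
By the time the pending criminal prosecution began on 2017-05-21, the limitation period had already expired on 2017-02-20; that interval cannot revive it.
The plaintiff's legal incapacity from 2013-06-08 to 2013-09-03 does not toll the period, because no stated rule makes the plaintiff's incapacity a tolling event.

2017-02-20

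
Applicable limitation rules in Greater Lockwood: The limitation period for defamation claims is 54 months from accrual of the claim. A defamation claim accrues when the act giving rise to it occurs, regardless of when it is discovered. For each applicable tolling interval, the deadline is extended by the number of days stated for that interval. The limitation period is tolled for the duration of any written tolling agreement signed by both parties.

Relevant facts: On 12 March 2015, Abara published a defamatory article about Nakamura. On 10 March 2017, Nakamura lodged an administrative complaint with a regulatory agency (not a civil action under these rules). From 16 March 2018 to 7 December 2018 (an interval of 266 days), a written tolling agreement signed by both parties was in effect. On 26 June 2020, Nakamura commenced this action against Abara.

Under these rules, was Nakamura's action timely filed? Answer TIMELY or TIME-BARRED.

TIME-BARRED

The limitation period began to run on 12 March 2015.
The untolled deadline — 54 months after 12 March 2015 — is 12 September 2019.
Because the written tolling agreement ran from 16 March 2018 to 7 December 2018, the deadline is extended by 266 days to 4 June 2020.
None of the other events listed affects the running of the period under the stated rules.
The 26 June 2020 filing falls after the 4 June 2020 deadline; the claim is time-barred.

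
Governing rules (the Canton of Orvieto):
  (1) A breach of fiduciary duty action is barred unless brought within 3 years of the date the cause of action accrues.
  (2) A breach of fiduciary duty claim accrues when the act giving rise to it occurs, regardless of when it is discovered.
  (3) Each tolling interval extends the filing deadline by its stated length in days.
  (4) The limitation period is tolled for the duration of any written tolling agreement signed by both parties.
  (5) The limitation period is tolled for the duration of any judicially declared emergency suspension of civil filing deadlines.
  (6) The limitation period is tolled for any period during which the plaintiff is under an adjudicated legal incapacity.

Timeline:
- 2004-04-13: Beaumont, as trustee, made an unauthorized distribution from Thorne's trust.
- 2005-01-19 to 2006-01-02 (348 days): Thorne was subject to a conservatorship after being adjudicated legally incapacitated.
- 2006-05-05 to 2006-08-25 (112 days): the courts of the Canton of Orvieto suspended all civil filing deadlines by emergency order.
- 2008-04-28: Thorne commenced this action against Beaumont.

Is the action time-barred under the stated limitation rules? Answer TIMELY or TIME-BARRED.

TIMELY

The claim accrued on 2004-04-13, when the wrongful act occurred.
3 years from 2004-04-13 is 2007-04-13.
The plaintiff's legal incapacity from 2005-01-19 to 2006-01-02 tolled the period for 348 days, extending the deadline to 2008-03-26.
Because the emergency suspension of filing deadlines ran from 2006-05-05 to 2006-08-25, the deadline is extended by 112 days to 2008-07-16.
The 2008-04-28 filing precedes the 2008-07-16 deadline; the claim is timely.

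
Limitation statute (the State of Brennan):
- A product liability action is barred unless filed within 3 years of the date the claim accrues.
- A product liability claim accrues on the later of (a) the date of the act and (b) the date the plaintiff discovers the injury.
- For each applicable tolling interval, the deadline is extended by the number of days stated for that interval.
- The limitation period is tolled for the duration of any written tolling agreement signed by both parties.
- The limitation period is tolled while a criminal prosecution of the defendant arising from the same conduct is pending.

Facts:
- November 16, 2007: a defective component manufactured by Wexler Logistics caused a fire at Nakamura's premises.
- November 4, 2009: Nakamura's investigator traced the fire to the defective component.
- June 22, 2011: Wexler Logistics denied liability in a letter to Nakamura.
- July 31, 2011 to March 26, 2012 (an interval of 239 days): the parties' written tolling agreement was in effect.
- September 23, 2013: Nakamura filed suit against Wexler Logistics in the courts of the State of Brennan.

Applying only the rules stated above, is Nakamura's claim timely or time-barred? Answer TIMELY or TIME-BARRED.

TIME-BARRED

Taking the later of the act (November 16, 2007) and discovery (November 4, 2009), the claim accrued on November 4, 2009.
The untolled deadline — 3 years after November 4, 2009 — is November 4, 2012.
The written tolling agreement from July 31, 2011 to March 26, 2012 tolled the period for 239 days, extending the deadline to July 1, 2013.
Nothing else in the chronology tolls or restarts the period.
Nakamura filed on September 23, 2013, after the July 1, 2013 deadline, so the action is time-barred.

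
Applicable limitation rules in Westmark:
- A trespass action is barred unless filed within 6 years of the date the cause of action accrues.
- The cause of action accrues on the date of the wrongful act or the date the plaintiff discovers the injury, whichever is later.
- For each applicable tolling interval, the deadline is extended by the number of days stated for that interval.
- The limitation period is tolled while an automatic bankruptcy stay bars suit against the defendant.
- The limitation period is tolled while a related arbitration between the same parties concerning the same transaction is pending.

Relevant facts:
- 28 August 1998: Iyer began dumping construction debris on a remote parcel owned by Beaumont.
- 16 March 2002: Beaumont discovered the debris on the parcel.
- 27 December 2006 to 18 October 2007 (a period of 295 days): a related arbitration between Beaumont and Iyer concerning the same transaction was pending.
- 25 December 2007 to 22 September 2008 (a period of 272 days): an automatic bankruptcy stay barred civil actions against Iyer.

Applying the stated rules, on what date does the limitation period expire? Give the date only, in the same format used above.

4 October 2009

Because discovery on 16 March 2002 post-dates the 28 August 1998 act, accrual under the later-of rule falls on 16 March 2002.
6 years from 16 March 2002 is 16 March 2008.
The period was tolled for 295 days by the pending related arbitration (27 December 2006 to 18 October 2007), pushing the deadline to 5 January 2009.
The automatic bankruptcy stay from 25 December 2007 to 22 September 2008 tolled the period for 272 days, extending the deadline to 4 October 2009.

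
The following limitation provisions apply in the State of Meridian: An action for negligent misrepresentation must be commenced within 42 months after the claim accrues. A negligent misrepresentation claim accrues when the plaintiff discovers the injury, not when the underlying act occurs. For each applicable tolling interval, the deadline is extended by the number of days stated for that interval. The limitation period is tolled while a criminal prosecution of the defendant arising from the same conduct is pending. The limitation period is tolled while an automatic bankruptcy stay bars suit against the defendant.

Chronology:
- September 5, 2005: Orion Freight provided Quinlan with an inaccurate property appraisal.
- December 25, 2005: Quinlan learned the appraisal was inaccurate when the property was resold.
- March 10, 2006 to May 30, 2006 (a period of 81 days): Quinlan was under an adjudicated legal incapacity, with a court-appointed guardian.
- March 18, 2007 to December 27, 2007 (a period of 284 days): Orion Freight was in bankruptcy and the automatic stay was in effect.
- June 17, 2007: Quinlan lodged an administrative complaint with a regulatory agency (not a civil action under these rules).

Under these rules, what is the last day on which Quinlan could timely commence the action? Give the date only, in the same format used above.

April 5, 2010

Under the discovery rule, the claim accrued on December 25, 2005, when Quinlan discovered the injury — not on the September 5, 2005 date of the underlying act.
The untolled deadline — 42 months after December 25, 2005 — is June 25, 2009.
The automatic bankruptcy stay from March 18, 2007 to December 27, 2007 tolled the period for 284 days, extending the deadline to April 5, 2010.
The plaintiff's legal incapacity from March 10, 2006 to May 30, 2006 does not toll the period, because no stated rule makes the plaintiff's incapacity a tolling event.
None of the other events listed affects the running of the period under the stated rules.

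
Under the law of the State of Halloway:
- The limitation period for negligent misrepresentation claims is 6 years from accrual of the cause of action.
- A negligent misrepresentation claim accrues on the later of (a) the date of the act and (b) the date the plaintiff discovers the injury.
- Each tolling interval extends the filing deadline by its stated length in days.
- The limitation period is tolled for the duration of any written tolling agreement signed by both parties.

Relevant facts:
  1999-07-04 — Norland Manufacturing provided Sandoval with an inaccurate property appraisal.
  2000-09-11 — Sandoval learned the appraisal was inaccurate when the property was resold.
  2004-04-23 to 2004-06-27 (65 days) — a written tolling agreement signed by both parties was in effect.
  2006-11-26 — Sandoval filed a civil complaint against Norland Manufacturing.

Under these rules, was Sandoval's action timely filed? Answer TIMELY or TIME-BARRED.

The claim accrued on 2000-09-11 — the later of the 1999-07-04 act and the 2000-09-11 discovery.
6 years from 2000-09-11 is 2006-09-11.
Because the written tolling agreement ran from 2004-04-23 to 2004-06-27, the deadline is extended by 65 days to 2006-11-15.
Sandoval filed on 2006-11-26, after the 2006-11-15 deadline, so the action is time-barred.

TIME-BARRED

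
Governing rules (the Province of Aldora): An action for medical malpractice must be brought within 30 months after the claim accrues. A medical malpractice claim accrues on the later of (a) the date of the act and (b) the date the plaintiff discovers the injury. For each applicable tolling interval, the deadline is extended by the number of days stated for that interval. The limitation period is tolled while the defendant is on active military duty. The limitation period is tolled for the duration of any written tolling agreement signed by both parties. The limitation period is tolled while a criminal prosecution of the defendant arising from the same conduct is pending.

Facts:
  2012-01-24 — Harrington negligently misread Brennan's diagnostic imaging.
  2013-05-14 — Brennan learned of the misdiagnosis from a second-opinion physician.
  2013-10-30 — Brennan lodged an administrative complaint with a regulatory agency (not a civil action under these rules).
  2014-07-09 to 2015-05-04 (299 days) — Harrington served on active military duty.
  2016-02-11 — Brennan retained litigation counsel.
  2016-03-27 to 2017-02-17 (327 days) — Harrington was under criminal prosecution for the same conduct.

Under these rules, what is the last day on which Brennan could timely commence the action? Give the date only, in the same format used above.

Taking the later of the act (2012-01-24) and discovery (2013-05-14), the claim accrued on 2013-05-14.
The untolled deadline — 30 months after 2013-05-14 — is 2015-11-14.
Because the defendant's active military service ran from 2014-07-09 to 2015-05-04, the deadline is extended by 299 days to 2016-09-08.
The pending criminal prosecution from 2016-03-27 to 2017-02-17 tolled the period for 327 days, extending the deadline to 2017-08-01.
Nothing else in the chronology tolls or restarts the period.

2017-08-01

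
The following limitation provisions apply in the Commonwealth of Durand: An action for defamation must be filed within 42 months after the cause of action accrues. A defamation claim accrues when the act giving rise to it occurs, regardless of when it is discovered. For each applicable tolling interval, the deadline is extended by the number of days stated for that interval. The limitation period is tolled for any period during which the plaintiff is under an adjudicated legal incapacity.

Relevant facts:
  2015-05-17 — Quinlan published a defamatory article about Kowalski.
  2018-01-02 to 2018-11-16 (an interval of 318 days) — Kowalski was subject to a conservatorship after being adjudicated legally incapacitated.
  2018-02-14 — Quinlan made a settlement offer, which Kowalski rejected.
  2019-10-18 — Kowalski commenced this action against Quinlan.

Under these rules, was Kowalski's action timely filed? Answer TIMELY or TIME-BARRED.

The claim accrued on 2015-05-17, when the wrongful act occurred.
The untolled deadline — 42 months after 2015-05-17 — is 2018-11-17.
The period was tolled for 318 days by the plaintiff's legal incapacity (2018-01-02 to 2018-11-16), pushing the deadline to 2019-10-01.
Nothing else in the chronology tolls or restarts the period.
Kowalski filed on 2019-10-18, after the 2019-10-01 deadline, so the action is time-barred.

TIME-BARRED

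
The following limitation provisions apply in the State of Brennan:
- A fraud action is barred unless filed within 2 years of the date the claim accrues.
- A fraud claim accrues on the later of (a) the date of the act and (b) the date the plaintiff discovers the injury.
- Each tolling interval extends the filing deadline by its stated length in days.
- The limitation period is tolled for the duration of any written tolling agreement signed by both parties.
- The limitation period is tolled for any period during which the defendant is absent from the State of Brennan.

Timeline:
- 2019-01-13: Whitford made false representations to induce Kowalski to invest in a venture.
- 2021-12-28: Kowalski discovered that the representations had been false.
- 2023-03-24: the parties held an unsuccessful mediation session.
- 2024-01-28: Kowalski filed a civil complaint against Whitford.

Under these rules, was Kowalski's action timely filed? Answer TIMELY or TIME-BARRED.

Because discovery on 2021-12-28 post-dates the 2019-01-13 act, accrual under the later-of rule falls on 2021-12-28.
2 years from 2021-12-28 is 2023-12-28.
None of the other events listed affects the running of the period under the stated rules.
Kowalski filed on 2024-01-28, after the 2023-12-28 deadline, so the action is time-barred.

TIME-BARRED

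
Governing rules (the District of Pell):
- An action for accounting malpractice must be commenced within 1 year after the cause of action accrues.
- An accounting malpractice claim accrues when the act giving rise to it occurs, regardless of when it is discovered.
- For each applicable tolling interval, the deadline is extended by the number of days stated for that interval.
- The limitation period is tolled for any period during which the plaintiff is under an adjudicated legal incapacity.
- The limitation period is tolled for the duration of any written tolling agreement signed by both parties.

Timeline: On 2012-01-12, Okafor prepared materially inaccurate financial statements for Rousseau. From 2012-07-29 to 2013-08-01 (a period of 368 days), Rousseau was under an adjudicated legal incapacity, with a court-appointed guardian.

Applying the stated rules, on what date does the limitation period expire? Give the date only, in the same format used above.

2014-01-15

The limitation period began to run on 2012-01-12.
1 year from 2012-01-12 is 2013-01-12.
The period was tolled for 368 days by the plaintiff's legal incapacity (2012-07-29 to 2013-08-01), pushing the deadline to 2014-01-15.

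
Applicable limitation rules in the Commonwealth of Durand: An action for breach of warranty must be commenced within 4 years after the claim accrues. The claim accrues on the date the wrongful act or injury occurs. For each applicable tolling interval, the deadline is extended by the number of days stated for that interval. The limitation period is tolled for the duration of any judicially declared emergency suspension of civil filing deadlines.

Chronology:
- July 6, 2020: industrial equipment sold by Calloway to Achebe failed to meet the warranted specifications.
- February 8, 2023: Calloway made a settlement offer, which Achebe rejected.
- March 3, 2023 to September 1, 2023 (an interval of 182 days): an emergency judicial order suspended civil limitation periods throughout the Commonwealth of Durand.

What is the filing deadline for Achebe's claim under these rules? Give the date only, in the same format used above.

January 4, 2025

The claim accrued on July 6, 2020, the date of the act.
Adding the 4 years base period to July 6, 2020 gives a deadline of July 6, 2024, before any tolling.
The emergency suspension of filing deadlines from March 3, 2023 to September 1, 2023 tolled the period for 182 days, extending the deadline to January 4, 2025.
The other events in the timeline have no effect on the limitation period under the stated rules.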